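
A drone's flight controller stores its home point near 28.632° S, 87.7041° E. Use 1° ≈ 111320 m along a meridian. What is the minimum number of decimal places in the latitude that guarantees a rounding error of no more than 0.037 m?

One degree of latitude covers 111320 m.
Rounding to N decimal places gives at most 0.5 × 10⁻ᴺ degrees of error, i.e. 0.5 × 10⁻ᴺ × 111320 m.
Need 0.5 × 111320 × 10⁻ᴺ ≤ 0.037 → 10⁻ᴺ ≤ 6.648e-07, so N ≥ 6.18.
So 7 decimal places suffice (0.00557 m); 6 would allow up to 0.0557 m.

7 decimal places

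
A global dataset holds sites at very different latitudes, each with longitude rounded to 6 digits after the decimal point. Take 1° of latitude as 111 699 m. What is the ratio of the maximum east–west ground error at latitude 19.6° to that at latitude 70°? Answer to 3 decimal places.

2.754

Rounding to 6 decimal places leaves the longitude within ±5e-07° of the true value.
Error at 19.6° = 5e-07° × 111699 × cos 19.6° ≈ 0.055849 × 0.9421 = 0.052613 m.
At 70°: 5e-07° × 111699 × cos 70° = 5e-07 × 111699 × 0.3420 ≈ 0.019102 m.
The ratio reduces to cos 19.6° / cos 70° = 0.9421/0.3420 ≈ 2.7544.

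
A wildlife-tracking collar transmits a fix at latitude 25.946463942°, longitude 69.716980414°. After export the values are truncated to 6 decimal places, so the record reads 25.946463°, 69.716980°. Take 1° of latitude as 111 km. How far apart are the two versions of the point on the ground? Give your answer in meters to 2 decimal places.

Δlat = 25.946463942 − 25.946463 = +0.000000942°; Δlon = 69.716980414 − 69.716980 = +0.000000414°.
N–S: 0.000000942° × 111000 m/° = 0.104562 m.
East–west at this latitude: 0.000000414° × 111000 × cos 25.9465° ≈ 0.000000414 × 99811.6 = 0.041322 m.
Combined displacement = (0.104562² + 0.041322²)^½ ≈ 0.112431 m.

0.11 meters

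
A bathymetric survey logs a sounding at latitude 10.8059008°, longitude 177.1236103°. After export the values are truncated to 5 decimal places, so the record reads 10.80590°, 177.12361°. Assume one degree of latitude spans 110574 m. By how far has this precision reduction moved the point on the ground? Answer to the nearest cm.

The latitude changed by +0.0000008° and the longitude by +0.0000003°.
N–S: 0.0000008° × 110574 m/° = 0.0884592 m.
East–west at this latitude: 0.0000003° × 110574 × cos 10.8059° ≈ 0.0000003 × 108613 = 0.032584 m.
Distance: √(0.0884592² + 0.032584²) ≈ 0.0942695 m.
That is 0.0942695 m = 9.427 cm.

9 cm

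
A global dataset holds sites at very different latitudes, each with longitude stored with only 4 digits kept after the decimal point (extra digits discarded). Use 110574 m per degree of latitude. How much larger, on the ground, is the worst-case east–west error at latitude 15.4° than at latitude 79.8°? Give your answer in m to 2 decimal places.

8.70 m

Truncating at 4 decimal places can drop up to a full unit in the last place, so the longitude may be off by as much as 0.0001°.
At 15.4°: 0.0001° × 110574 × cos 15.4° = 0.0001 × 110574 × 0.9641 ≈ 10.66 m.
Error at 79.8° = 0.0001° × 110574 × cos 79.8° ≈ 11.057 × 0.1771 = 1.9581 m.
So the lower-latitude error exceeds the higher by 10.66 − 1.9581 = 8.7023 m.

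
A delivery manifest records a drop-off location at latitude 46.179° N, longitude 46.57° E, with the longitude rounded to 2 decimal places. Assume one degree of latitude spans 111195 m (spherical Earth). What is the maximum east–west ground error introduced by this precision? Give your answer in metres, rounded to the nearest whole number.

385 metres

Rounding to 2 decimal places leaves the longitude within ±0.005° of the true value.
One degree of longitude at 46.179° is 111195 × cos 46.179° ≈ 111195 × 0.6924 = 76992.3 m.
East–west error: 0.005° × 76992.3 m/° ≈ 384.961 m.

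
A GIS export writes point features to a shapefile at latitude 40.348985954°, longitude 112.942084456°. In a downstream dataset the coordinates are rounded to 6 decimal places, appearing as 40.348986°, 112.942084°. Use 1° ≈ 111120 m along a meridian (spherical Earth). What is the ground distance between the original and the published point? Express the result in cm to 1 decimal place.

The latitude changed by -0.000000046° and the longitude by +0.000000456°.
N–S: -0.000000046° × 111120 m/° = -0.00511152 m.
East–west at this latitude: 0.000000456° × 111120 × cos 40.349° ≈ 0.000000456 × 84686.2 = 0.0386169 m.
Combined displacement = (0.00511152² + 0.0386169²)^½ ≈ 0.0389537 m.
That is 0.0389537 m = 3.8954 cm.

3.9 cm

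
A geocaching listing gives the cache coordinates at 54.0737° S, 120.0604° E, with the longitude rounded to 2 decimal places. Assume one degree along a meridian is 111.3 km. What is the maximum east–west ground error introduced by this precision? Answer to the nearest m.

Rounding to 2 decimal places leaves the longitude within ±0.005° of the true value.
Parallels shrink by cos φ, so at 54.0737° a degree of longitude is 111300 × 0.5867 ≈ 65304.6 m.
East–west error: 0.005° × 65304.6 m/° ≈ 326.523 m.

327 m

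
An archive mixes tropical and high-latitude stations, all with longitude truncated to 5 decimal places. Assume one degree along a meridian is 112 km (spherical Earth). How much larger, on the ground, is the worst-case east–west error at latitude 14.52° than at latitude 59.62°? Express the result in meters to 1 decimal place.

0.5 meters

Truncating at 5 decimal places can drop up to a full unit in the last place, so the longitude may be off by as much as 1e-05°.
At 14.52°: 1e-05° × 112000 × cos 14.52° = 1e-05 × 112000 × 0.9681 ≈ 1.0842 m.
Error at 59.62° = 1e-05° × 112000 × cos 59.62° ≈ 1.12 × 0.5057 = 0.56642 m.
So the lower-latitude error exceeds the higher by 1.0842 − 0.56642 = 0.51781 m.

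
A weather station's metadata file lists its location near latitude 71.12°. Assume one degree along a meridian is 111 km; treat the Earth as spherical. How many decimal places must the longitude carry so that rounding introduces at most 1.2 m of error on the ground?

At 71.12° one degree of longitude covers 111000 × cos 71.12° ≈ 111000 × 0.3236 ≈ 35918.2 m.
Rounding to N decimal places gives at most 0.5 × 10⁻ᴺ degrees of error, i.e. 0.5 × 10⁻ᴺ × 35918.2 m.
Setting 17959.1 × 10⁻ᴺ ≤ 1.2 gives 10ᴺ ≥ 1.497e+04, i.e. N ≥ 4.18.
At 4 places the error can reach 1.8 m, but 5 places keeps it to 0.18 m.

5 decimal places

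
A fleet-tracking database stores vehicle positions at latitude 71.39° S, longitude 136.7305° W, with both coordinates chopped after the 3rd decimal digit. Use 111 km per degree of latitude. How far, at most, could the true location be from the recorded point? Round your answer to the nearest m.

Truncating at 3 decimal places can drop up to a full unit in the last place, so each coordinate may be off by as much as 0.001°.
N–S: 0.001° × 111000 m/° = 111 m.
East–west component at 71.39°: 0.001° × 111000 × cos 71.39° ≈ 0.001 × 35422.8 ≈ 35.4228 m.
Worst case both components are at the extreme and orthogonal: √(111² + 35.4228²) ≈ 116.515 m.

117 m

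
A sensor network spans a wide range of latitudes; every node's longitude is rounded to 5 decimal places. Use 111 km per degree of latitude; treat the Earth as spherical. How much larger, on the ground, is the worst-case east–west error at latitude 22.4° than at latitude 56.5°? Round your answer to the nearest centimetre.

21 centimetres

Rounding to 5 decimal places leaves the longitude within ±5e-06° of the true value.
At 22.4°: 5e-06° × 111000 × cos 22.4° = 5e-06 × 111000 × 0.9245 ≈ 0.51312 m.
Error at 56.5° = 5e-06° × 111000 × cos 56.5° ≈ 0.555 × 0.5519 = 0.30633 m.
So the lower-latitude error exceeds the higher by 0.51312 − 0.30633 = 0.2068 m.
That is 0.206798 m = 20.68 cm.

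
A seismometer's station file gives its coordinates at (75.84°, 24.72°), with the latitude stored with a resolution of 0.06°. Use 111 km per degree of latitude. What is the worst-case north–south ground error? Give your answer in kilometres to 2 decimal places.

3.33 kilometres

With a 0.06° grid the true value lies within half a step, ±0.06°/2 = ±0.03°, of the stored one.
North–south distance: 0.03° × 111000 m/° = 3330 m.
That is 3330 m = 3.33 km.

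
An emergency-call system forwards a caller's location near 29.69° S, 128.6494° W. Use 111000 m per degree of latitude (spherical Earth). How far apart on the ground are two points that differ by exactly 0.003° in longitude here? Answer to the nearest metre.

289 metres

One degree of longitude here spans 111000 × cos 29.69° = 111000 × 0.8687 ≈ 96427.7 m; 0.003° of that is 289.283 m.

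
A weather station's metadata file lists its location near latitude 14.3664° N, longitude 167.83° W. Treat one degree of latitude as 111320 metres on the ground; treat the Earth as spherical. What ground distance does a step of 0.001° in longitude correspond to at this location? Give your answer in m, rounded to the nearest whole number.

One degree of longitude here spans 111320 × cos 14.3664° = 111320 × 0.9687 ≈ 107839 m; 0.001° of that is 107.839 m.

108 m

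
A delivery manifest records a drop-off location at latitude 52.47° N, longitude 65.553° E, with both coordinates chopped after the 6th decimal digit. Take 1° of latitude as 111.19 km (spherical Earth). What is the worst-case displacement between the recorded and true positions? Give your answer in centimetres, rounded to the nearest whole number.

Truncating at 6 decimal places can drop up to a full unit in the last place, so each coordinate may be off by as much as 1e-06°.
N–S: 1e-06° × 111190 m/° = 0.11119 m.
East–west component at 52.47°: 1e-06° × 111190 × cos 52.47° ≈ 1e-06 × 67734.4 ≈ 0.0677344 m.
The two errors are perpendicular, so the maximum displacement is √(0.11119² + 0.0677344²) ≈ 0.130197 m.
That is 0.130197 m = 13.02 cm.

13 centimetres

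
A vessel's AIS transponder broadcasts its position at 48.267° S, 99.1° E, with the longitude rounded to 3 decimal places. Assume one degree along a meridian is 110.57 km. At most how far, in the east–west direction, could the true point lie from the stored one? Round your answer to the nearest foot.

Rounding to 3 decimal places leaves the longitude within ±0.0005° of the true value.
Parallels shrink by cos φ, so at 48.267° a degree of longitude is 110570 × 0.6657 ≈ 73602.1 m.
Maximum E–W displacement: 0.0005 × 73602.1 = 36.801 m.
Converting: 36.801 m × 3.2808 ft/m ≈ 120.74 ft.

121 feet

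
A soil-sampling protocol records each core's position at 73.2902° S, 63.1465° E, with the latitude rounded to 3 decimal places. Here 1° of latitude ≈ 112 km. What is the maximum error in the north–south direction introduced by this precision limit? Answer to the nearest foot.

Rounding to 3 decimal places leaves the latitude within ±0.0005° of the true value.
So the N–S error is at most 0.0005 × 112000 = 56 m.
Converting: 56 m × 3.2808 ft/m ≈ 183.73 ft.

184 feet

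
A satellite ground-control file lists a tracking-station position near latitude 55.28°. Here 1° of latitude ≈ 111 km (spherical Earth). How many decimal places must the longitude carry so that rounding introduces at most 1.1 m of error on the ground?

5 decimal places

At 55.28° one degree of longitude covers 111000 × cos 55.28° ≈ 111000 × 0.5696 ≈ 63221.9 m.
N decimal places → at most half a unit in the last place, 0.5 × 10⁻ᴺ° = 63221.9/2 × 10⁻ᴺ m.
Need 0.5 × 63221.9 × 10⁻ᴺ ≤ 1.1 → 10⁻ᴺ ≤ 3.480e-05, so N ≥ 4.46.
N = 4 would give 3.16 m (too coarse); N = 5 gives 0.316 m ≤ 1.1 m.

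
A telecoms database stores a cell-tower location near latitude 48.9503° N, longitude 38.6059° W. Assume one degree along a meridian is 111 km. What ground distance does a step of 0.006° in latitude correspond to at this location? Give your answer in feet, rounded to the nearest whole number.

2185 feet

Along a meridian 0.006° is 0.006 × 111000 = 666 m.
Converting: 666 m × 3.2808 ft/m ≈ 2185 ft.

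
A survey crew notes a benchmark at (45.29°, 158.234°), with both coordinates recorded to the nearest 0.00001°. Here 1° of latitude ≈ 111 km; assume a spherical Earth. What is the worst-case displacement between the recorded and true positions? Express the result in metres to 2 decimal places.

Rounding to 5 decimal places leaves each coordinate within ±5e-06° of the true value.
North–south component: 5e-06° × 111000 = 0.555 m.
E–W at 45.29°: 5e-06° × 111000 × cos 45.29° = 5e-06 × 111000 × 0.7035 ≈ 0.390453 m.
Combining orthogonally: (0.555² + 0.390453²)^½ ≈ 0.678586 m.

0.68 metres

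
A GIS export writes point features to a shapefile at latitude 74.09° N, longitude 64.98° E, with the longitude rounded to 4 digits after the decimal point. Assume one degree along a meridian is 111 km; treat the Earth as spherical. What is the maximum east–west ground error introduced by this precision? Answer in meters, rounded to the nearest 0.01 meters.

Rounding to 4 decimal places leaves the longitude within ±5e-05° of the true value.
One degree of longitude at 74.09° is 111000 × cos 74.09° ≈ 111000 × 0.2741 = 30428.1 m.
So at most 5e-05° × 30428.1 ≈ 1.52141 m east–west.

1.52 meters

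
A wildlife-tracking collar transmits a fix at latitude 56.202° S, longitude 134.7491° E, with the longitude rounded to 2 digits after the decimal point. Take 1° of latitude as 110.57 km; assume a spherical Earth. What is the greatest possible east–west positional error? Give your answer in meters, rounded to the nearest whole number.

308 meters

Rounding to 2 decimal places leaves the longitude within ±0.005° of the true value.
At latitude 56.202° a degree of longitude spans 110570 m × cos 56.202° = 110570 × 0.5563 ≈ 61506.4 m.
So at most 0.005° × 61506.4 ≈ 307.532 m east–west.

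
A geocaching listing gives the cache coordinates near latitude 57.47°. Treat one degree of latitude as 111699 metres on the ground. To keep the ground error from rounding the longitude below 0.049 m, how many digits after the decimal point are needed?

At 57.47° one degree of longitude covers 111699 × cos 57.47° ≈ 111699 × 0.5377 ≈ 60065.1 m.
With N decimal places the half-ulp bound is 0.5·10⁻ᴺ°, or 0.5·10⁻ᴺ × 60065.1 m on the ground.
Need 0.5 × 60065.1 × 10⁻ᴺ ≤ 0.049 → 10⁻ᴺ ≤ 1.632e-06, so N ≥ 5.79.
At 5 places the error can reach 0.3 m, but 6 places keeps it to 0.03 m.

6 decimal places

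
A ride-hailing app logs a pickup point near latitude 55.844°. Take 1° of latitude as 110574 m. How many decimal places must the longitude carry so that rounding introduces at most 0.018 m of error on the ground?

At 55.844° one degree of longitude covers 110574 × cos 55.844° ≈ 110574 × 0.5614 ≈ 62081.6 m.
Rounding to N decimal places gives at most 0.5 × 10⁻ᴺ degrees of error, i.e. 0.5 × 10⁻ᴺ × 62081.6 m.
Need 0.5 × 62081.6 × 10⁻ᴺ ≤ 0.018 → 10⁻ᴺ ≤ 5.799e-07, so N ≥ 6.24.
So 7 decimal places suffice (0.0031 m); 6 would allow up to 0.031 m.

7 decimal places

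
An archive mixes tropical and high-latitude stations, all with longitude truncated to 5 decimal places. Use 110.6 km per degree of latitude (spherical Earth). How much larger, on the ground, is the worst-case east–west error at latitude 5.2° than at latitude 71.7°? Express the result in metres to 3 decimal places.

Truncating at 5 decimal places can drop up to a full unit in the last place, so the longitude may be off by as much as 1e-05°.
Error at 5.2° = 1e-05° × 110600 × cos 5.2° ≈ 1.106 × 0.9959 = 1.1014 m.
At 71.7°: 1e-05° × 110600 × cos 71.7° = 1e-05 × 110600 × 0.3140 ≈ 0.34728 m.
Difference: 1.1014 − 0.34728 = 0.75417 m.

0.754 metres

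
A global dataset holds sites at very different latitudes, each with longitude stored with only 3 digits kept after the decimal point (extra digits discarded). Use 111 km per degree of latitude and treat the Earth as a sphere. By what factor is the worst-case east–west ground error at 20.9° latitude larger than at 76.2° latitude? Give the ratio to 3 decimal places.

Truncating at 3 decimal places can drop up to a full unit in the last place, so the longitude may be off by as much as 0.001°.
Error at 20.9° = 0.001° × 111000 × cos 20.9° ≈ 111 × 0.9342 = 103.7 m.
Error at 76.2° = 0.001° × 111000 × cos 76.2° ≈ 111 × 0.2385 = 26.477 m.
The ratio reduces to cos 20.9° / cos 76.2° = 0.9342/0.2385 ≈ 3.9165.

3.916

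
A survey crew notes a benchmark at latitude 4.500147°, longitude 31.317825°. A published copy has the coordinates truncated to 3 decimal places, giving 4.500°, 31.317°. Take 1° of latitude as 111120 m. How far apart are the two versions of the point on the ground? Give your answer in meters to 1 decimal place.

Δlat = 4.500147 − 4.500 = +0.000147°; Δlon = 31.317825 − 31.317 = +0.000825°.
N–S: 0.000147° × 111120 m/° = 16.3346 m.
E–W at 4.5°: 0.000825° × 111120 × cos 4.5° = 0.000825 × 111120 × 0.9969 ≈ 91.3914 m.
Combined displacement = (16.3346² + 91.3914²)^½ ≈ 92.8397 m.

92.8 meters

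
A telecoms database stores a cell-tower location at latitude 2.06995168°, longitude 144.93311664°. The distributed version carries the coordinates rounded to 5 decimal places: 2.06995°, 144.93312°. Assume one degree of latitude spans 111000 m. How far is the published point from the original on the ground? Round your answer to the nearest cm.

Δlat = 2.06995168 − 2.06995 = +0.00000168°; Δlon = 144.93311664 − 144.93312 = -0.00000336°.
North–south shift: 0.00000168 × 111000 = 0.18648 m.
East–west at this latitude: -0.00000336° × 111000 × cos 2.06995° ≈ -0.00000336 × 110928 = -0.372717 m.
Distance: √(0.18648² + 0.372717²) ≈ 0.416764 m.
That is 0.416764 m = 41.676 cm.

42 cm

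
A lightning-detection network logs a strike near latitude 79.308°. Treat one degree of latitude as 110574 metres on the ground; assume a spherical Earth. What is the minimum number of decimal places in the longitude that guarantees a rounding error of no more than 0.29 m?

At 79.308° one degree of longitude covers 110574 × cos 79.308° ≈ 110574 × 0.1855 ≈ 20514.7 m.
With N decimal places the half-ulp bound is 0.5·10⁻ᴺ°, or 0.5·10⁻ᴺ × 20514.7 m on the ground.
Need 0.5 × 20514.7 × 10⁻ᴺ ≤ 0.29 → 10⁻ᴺ ≤ 2.827e-05, so N ≥ 4.55.
So 5 decimal places suffice (0.103 m); 4 would allow up to 1.03 m.

5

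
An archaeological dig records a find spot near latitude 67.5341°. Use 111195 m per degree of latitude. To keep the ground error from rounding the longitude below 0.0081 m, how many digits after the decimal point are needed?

7

At 67.5341° one degree of longitude covers 111195 × cos 67.5341° ≈ 111195 × 0.3821 ≈ 42491.3 m.
With N decimal places the half-ulp bound is 0.5·10⁻ᴺ°, or 0.5·10⁻ᴺ × 42491.3 m on the ground.
Setting 21245.7 × 10⁻ᴺ ≤ 0.0081 gives 10ᴺ ≥ 2.623e+06, i.e. N ≥ 6.42.
So 7 decimal places suffice (0.00212 m); 6 would allow up to 0.0212 m.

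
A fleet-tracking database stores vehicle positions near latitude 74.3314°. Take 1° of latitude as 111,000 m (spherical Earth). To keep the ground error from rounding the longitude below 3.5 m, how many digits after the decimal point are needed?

At 74.3314° one degree of longitude covers 111000 × cos 74.3314° ≈ 111000 × 0.2701 ≈ 29978.1 m.
N decimal places → at most half a unit in the last place, 0.5 × 10⁻ᴺ° = 29978.1/2 × 10⁻ᴺ m.
Setting 14989 × 10⁻ᴺ ≤ 3.5 gives 10ᴺ ≥ 4283, i.e. N ≥ 3.63.
So 4 decimal places suffice (1.5 m); 3 would allow up to 15 m.

4 decimal places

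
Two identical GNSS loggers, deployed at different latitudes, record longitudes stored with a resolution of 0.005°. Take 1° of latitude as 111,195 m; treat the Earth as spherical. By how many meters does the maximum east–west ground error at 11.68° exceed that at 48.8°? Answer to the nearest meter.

With a 0.005° grid the true value lies within half a step, ±0.005°/2 = ±0.0025°, of the stored one.
Error at 11.68° = 0.0025° × 111195 × cos 11.68° ≈ 277.99 × 0.9793 = 272.23 m.
At 48.8°: 0.0025° × 111195 × cos 48.8° = 0.0025 × 111195 × 0.6587 ≈ 183.11 m.
So the lower-latitude error exceeds the higher by 272.23 − 183.11 = 89.124 m.

89 meters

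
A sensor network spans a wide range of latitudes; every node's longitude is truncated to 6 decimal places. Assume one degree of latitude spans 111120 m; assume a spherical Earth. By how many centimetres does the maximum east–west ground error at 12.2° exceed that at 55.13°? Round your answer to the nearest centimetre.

5 centimetres

Truncating at 6 decimal places can drop up to a full unit in the last place, so the longitude may be off by as much as 1e-06°.
Error at 12.2° = 1e-06° × 111120 × cos 12.2° ≈ 0.11112 × 0.9774 = 0.10861 m.
At 55.13°: 1e-06° × 111120 × cos 55.13° = 1e-06 × 111120 × 0.5717 ≈ 0.063529 m.
Difference: 0.10861 − 0.063529 = 0.045081 m.
That is 0.0450813 m = 4.5081 cm.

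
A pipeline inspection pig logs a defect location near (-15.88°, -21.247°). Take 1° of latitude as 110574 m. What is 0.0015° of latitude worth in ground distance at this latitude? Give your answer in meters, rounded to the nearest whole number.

0.0015° × 110574 m/° = 165.861 m.

166 meters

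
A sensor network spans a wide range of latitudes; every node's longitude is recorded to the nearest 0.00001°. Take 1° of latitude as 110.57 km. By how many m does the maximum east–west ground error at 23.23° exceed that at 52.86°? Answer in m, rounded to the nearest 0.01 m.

Rounding to 5 decimal places leaves the longitude within ±5e-06° of the true value.
Error at 23.23° = 5e-06° × 110570 × cos 23.23° ≈ 0.55285 × 0.9189 = 0.50803 m.
Error at 52.86° = 5e-06° × 110570 × cos 52.86° ≈ 0.55285 × 0.6038 = 0.33379 m.
So the lower-latitude error exceeds the higher by 0.50803 − 0.33379 = 0.17424 m.

0.17 m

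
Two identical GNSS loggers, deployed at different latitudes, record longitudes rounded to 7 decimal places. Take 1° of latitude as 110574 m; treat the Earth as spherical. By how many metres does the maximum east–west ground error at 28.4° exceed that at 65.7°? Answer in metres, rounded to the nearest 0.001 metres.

Rounding to 7 decimal places leaves the longitude within ±5e-08° of the true value.
At 28.4°: 5e-08° × 110574 × cos 28.4° = 5e-08 × 110574 × 0.8796 ≈ 0.0048633 m.
Error at 65.7° = 5e-08° × 110574 × cos 65.7° ≈ 0.0055287 × 0.4115 = 0.0022751 m.
Difference: 0.0048633 − 0.0022751 = 0.0025882 m.

0.003 metres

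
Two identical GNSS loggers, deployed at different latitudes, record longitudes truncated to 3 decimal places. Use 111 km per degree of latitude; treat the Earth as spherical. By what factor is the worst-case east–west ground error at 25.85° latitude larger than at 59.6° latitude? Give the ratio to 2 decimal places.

Truncating at 3 decimal places can drop up to a full unit in the last place, so the longitude may be off by as much as 0.001°.
At 25.85°: 0.001° × 111000 × cos 25.85° = 0.001 × 111000 × 0.8999 ≈ 99.893 m.
Error at 59.6° = 0.001° × 111000 × cos 59.6° ≈ 111 × 0.5060 = 56.17 m.
Ratio: 99.893 / 56.17 = cos 25.85° / cos 59.6° ≈ 1.7784.

1.78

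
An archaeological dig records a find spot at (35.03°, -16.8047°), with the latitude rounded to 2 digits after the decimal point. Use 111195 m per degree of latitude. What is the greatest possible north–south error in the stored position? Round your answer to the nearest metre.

Rounding to 2 decimal places leaves the latitude within ±0.005° of the true value.
North–south distance: 0.005° × 111195 m/° = 555.975 m.

556 metres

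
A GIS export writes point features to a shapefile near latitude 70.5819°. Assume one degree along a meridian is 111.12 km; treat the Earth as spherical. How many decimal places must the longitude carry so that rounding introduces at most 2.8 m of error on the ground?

4

At 70.5819° one degree of longitude covers 111120 × cos 70.5819° ≈ 111120 × 0.3325 ≈ 36942.9 m.
Rounding to N decimal places gives at most 0.5 × 10⁻ᴺ degrees of error, i.e. 0.5 × 10⁻ᴺ × 36942.9 m.
Setting 18471.4 × 10⁻ᴺ ≤ 2.8 gives 10ᴺ ≥ 6597, i.e. N ≥ 3.82.
N = 3 would give 18.5 m (too coarse); N = 4 gives 1.85 m ≤ 2.8 m.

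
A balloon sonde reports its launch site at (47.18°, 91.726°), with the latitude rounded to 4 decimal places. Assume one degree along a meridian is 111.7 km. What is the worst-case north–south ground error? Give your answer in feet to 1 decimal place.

Rounding to 4 decimal places leaves the latitude within ±5e-05° of the true value.
So the N–S error is at most 5e-05 × 111700 = 5.585 m.
Converting: 5.585 m × 3.2808 ft/m ≈ 18.323 ft.

18.3 feet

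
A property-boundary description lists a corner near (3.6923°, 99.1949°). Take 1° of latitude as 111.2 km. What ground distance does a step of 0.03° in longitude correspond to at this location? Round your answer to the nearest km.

3 km

0.03° of longitude at 3.6923° is 0.03 × 111200 × cos 3.6923° ≈ 0.03 × 110969 = 3329.08 m.
That is 3329.08 m = 3.3291 km.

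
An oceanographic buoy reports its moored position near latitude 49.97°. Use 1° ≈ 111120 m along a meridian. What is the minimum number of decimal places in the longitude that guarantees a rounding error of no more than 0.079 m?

At 49.97° one degree of longitude covers 111120 × cos 49.97° ≈ 111120 × 0.6432 ≈ 71471.1 m.
With N decimal places the half-ulp bound is 0.5·10⁻ᴺ°, or 0.5·10⁻ᴺ × 71471.1 m on the ground.
Need 0.5 × 71471.1 × 10⁻ᴺ ≤ 0.079 → 10⁻ᴺ ≤ 2.211e-06, so N ≥ 5.66.
At 5 places the error can reach 0.357 m, but 6 places keeps it to 0.0357 m.

6 decimal places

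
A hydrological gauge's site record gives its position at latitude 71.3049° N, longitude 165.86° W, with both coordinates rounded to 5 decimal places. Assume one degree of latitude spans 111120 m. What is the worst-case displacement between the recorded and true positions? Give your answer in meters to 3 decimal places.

Rounding to 5 decimal places leaves each coordinate within ±5e-06° of the true value.
Latitude error → 5e-06 × 111120 = 0.5556 m along the meridian.
East–west component at 71.3049°: 5e-06° × 111120 × cos 71.3049° ≈ 5e-06 × 35617.5 ≈ 0.178088 m.
Worst case both components are at the extreme and orthogonal: √(0.5556² + 0.178088²) ≈ 0.583444 m.

0.583 meters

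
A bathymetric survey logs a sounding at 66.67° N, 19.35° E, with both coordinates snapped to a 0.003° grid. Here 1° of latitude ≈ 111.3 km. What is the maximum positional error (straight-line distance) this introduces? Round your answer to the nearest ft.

589 ft

With a 0.003° grid the true value lies within half a step, ±0.003°/2 = ±0.0015°, of the stored one.
N–S: 0.0015° × 111300 m/° = 166.95 m.
Longitude error → 0.0015 × 111300 × cos 66.67° = 0.0015 × 111300 × 0.3960 ≈ 66.1166 m.
Worst case both components are at the extreme and orthogonal: √(166.95² + 66.1166²) ≈ 179.565 m.
In feet: 179.565 m ÷ 0.3048 ≈ 589.13 ft.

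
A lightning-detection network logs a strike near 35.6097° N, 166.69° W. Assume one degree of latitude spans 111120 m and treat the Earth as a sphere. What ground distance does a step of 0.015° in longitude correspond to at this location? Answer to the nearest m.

1355 m

At 35.6097° a degree of longitude is 111120 × cos 35.6097° ≈ 90340.8 m, so 0.015° corresponds to 1355.11 m.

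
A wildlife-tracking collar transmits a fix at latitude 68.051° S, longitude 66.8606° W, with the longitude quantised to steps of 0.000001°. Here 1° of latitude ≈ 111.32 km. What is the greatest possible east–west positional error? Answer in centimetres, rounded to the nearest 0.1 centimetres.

With a 0.000001° grid the true value lies within half a step, ±0.000001°/2 = ±5e-07°, of the stored one.
At latitude 68.051° a degree of longitude spans 111320 m × cos 68.051° = 111320 × 0.3738 ≈ 41609.3 m.
So at most 5e-07° × 41609.3 ≈ 0.0208047 m east–west.
That is 0.0208047 m = 2.0805 cm.

2.1 centimetres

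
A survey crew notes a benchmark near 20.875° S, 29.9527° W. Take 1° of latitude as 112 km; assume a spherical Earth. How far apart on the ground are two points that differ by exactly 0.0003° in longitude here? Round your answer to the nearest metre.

31 metres

At 20.875° a degree of longitude is 112000 × cos 20.875° ≈ 104648 m, so 0.0003° corresponds to 31.3945 m.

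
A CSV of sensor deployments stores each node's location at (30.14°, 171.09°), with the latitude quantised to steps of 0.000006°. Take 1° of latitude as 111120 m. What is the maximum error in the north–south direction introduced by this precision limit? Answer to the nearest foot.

1 feet

With a 0.000006° grid the true value lies within half a step, ±0.000006°/2 = ±3e-06°, of the stored one.
North–south distance: 3e-06° × 111120 m/° = 0.33336 m.
Converting: 0.33336 m × 3.2808 ft/m ≈ 1.0937 ft.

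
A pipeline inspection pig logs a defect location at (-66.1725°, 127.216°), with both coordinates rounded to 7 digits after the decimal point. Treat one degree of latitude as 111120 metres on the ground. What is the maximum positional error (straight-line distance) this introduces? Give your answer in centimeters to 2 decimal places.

Rounding to 7 decimal places leaves each coordinate within ±5e-08° of the true value.
Latitude error → 5e-08 × 111120 = 0.005556 m along the meridian.
Longitude error → 5e-08 × 111120 × cos 66.1725° = 5e-08 × 111120 × 0.4040 ≈ 0.00224454 m.
The two errors are perpendicular, so the maximum displacement is √(0.005556² + 0.00224454²) ≈ 0.00599225 m.
That is 0.00599225 m = 0.59923 cm.

0.60 centimeters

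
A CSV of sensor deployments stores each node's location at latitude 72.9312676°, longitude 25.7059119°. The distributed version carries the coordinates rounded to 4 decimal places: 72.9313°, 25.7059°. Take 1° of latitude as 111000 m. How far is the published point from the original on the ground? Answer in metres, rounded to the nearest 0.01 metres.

Δlat = 72.9312676 − 72.9313 = -0.0000324°; Δlon = 25.7059119 − 25.7059 = +0.0000119°.
N–S: -0.0000324° × 111000 m/° = -3.5964 m.
E–W at 72.9313°: 0.0000119° × 111000 × cos 72.9313° = 0.0000119 × 111000 × 0.2935 ≈ 0.387708 m.
Combined displacement = (3.5964² + 0.387708²)^½ ≈ 3.61724 m.

3.62 metres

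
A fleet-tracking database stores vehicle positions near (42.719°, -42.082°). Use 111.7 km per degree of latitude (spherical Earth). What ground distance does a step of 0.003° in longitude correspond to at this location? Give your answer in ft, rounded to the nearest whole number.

0.003° of longitude at 42.719° is 0.003 × 111700 × cos 42.719° ≈ 0.003 × 82064.8 = 246.195 m.
Converting: 246.195 m × 3.2808 ft/m ≈ 807.72 ft.

808 ft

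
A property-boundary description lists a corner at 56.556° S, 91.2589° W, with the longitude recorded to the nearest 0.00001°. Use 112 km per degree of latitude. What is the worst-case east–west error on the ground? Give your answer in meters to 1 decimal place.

Rounding to 5 decimal places leaves the longitude within ±5e-06° of the true value.
One degree of longitude at 56.556° is 112000 × cos 56.556° ≈ 112000 × 0.5511 = 61725.6 m.
Maximum E–W displacement: 5e-06 × 61725.6 = 0.308628 m.

0.3 meters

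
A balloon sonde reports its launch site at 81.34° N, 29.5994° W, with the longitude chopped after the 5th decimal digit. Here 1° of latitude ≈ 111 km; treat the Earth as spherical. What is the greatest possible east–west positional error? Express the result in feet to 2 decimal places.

Truncating at 5 decimal places can drop up to a full unit in the last place, so the longitude may be off by as much as 1e-05°.
At latitude 81.34° a degree of longitude spans 111000 m × cos 81.34° = 111000 × 0.1506 ≈ 16713.3 m.
East–west error: 1e-05° × 16713.3 m/° ≈ 0.167133 m.
Converting: 0.167133 m × 3.2808 ft/m ≈ 0.54834 ft.

0.55 feet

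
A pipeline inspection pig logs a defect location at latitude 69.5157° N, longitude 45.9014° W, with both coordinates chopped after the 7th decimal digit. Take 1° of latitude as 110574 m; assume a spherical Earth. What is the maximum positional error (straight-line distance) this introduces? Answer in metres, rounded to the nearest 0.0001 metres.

0.0117 metres

Truncating at 7 decimal places can drop up to a full unit in the last place, so each coordinate may be off by as much as 1e-07°.
N–S: 1e-07° × 110574 m/° = 0.0110574 m.
E–W at 69.5157°: 1e-07° × 110574 × cos 69.5157° = 1e-07 × 110574 × 0.3500 ≈ 0.00386954 m.
Worst case both components are at the extreme and orthogonal: √(0.0110574² + 0.00386954²) ≈ 0.0117149 m.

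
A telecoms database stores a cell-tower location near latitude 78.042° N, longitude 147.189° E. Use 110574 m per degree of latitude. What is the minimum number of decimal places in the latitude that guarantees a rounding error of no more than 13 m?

4 decimal places

One degree of latitude covers 110574 m.
Rounding to N decimal places gives at most 0.5 × 10⁻ᴺ degrees of error, i.e. 0.5 × 10⁻ᴺ × 110574 m.
Setting 55287 × 10⁻ᴺ ≤ 13 gives 10ᴺ ≥ 4253, i.e. N ≥ 3.63.
N = 3 would give 55.3 m (too coarse); N = 4 gives 5.53 m ≤ 13 m.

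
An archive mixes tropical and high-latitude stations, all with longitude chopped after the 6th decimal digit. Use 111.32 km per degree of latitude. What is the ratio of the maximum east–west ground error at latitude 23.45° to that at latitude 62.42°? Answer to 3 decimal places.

Truncating at 6 decimal places can drop up to a full unit in the last place, so the longitude may be off by as much as 1e-06°.
Error at 23.45° = 1e-06° × 111320 × cos 23.45° ≈ 0.11132 × 0.9174 = 0.10213 m.
Error at 62.42° = 1e-06° × 111320 × cos 62.42° ≈ 0.11132 × 0.4630 = 0.05154 m.
The ratio reduces to cos 23.45° / cos 62.42° = 0.9174/0.4630 ≈ 1.9815.

1.981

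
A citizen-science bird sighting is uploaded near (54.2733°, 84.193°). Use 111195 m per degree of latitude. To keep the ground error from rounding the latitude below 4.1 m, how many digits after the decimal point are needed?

One degree of latitude covers 111195 m.
Rounding to N decimal places gives at most 0.5 × 10⁻ᴺ degrees of error, i.e. 0.5 × 10⁻ᴺ × 111195 m.
Setting 55597.5 × 10⁻ᴺ ≤ 4.1 gives 10ᴺ ≥ 1.356e+04, i.e. N ≥ 4.13.
At 4 places the error can reach 5.56 m, but 5 places keeps it to 0.556 m.

5 decimal places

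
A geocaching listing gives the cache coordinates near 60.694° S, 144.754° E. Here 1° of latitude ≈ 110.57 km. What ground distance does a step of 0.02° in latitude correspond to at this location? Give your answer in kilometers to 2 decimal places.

2.21 kilometers

0.02° × 110570 m/° = 2211.4 m.
That is 2211.4 m = 2.2114 km.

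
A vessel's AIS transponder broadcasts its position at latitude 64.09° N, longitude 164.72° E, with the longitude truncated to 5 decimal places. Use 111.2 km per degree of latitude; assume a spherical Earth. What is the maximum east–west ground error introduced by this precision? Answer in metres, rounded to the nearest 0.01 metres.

Truncating at 5 decimal places can drop up to a full unit in the last place, so the longitude may be off by as much as 1e-05°.
At latitude 64.09° a degree of longitude spans 111200 m × cos 64.09° = 111200 × 0.4370 ≈ 48589.8 m.
East–west error: 1e-05° × 48589.8 m/° ≈ 0.485898 m.

0.49 metres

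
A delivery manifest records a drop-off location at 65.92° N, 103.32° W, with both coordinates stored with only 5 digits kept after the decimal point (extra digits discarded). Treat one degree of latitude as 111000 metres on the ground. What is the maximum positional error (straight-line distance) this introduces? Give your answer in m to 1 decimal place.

1.2 m

Truncating at 5 decimal places can drop up to a full unit in the last place, so each coordinate may be off by as much as 1e-05°.
North–south component: 1e-05° × 111000 = 1.11 m.
Longitude error → 1e-05 × 111000 × cos 65.92° = 1e-05 × 111000 × 0.4080 ≈ 0.452893 m.
Combining orthogonally: (1.11² + 0.452893²)^½ ≈ 1.19884 m.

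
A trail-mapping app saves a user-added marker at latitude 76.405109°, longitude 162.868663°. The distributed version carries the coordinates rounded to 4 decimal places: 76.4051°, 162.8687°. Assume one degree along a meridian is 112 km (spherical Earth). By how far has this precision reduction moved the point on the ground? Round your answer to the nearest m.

Δlat = 76.405109 − 76.4051 = +0.000009°; Δlon = 162.868663 − 162.8687 = -0.000037°.
N–S: 0.000009° × 112000 m/° = 1.008 m.
E–W at 76.4051°: -0.000037° × 112000 × cos 76.4051° = -0.000037 × 112000 × 0.2351 ≈ -0.97407 m.
Combined displacement = (1.008² + 0.97407²)^½ ≈ 1.40174 m.

1 m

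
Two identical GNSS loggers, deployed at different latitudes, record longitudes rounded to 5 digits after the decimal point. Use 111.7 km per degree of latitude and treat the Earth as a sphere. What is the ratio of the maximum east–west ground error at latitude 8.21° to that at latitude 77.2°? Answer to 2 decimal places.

Rounding to 5 decimal places leaves the longitude within ±5e-06° of the true value.
At 8.21°: 5e-06° × 111700 × cos 8.21° = 5e-06 × 111700 × 0.9898 ≈ 0.55278 m.
At 77.2°: 5e-06° × 111700 × cos 77.2° = 5e-06 × 111700 × 0.2215 ≈ 0.12373 m.
Ratio: 0.55278 / 0.12373 = cos 8.21° / cos 77.2° ≈ 4.4674.

4.47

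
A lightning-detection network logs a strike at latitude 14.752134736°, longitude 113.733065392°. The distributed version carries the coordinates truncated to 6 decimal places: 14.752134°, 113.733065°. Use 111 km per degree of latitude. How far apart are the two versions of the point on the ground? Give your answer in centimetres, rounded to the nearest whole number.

Δlat = 14.752134736 − 14.752134 = +0.000000736°; Δlon = 113.733065392 − 113.733065 = +0.000000392°.
N–S: 0.000000736° × 111000 m/° = 0.081696 m.
East–west at this latitude: 0.000000392° × 111000 × cos 14.7521° ≈ 0.000000392 × 107341 = 0.0420777 m.
Distance: √(0.081696² + 0.0420777²) ≈ 0.0918954 m.
That is 0.0918954 m = 9.1895 cm.

9 centimetres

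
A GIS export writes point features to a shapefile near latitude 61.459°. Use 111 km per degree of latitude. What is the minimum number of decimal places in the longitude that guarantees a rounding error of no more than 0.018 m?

7

At 61.459° one degree of longitude covers 111000 × cos 61.459° ≈ 111000 × 0.4778 ≈ 53034.4 m.
N decimal places → at most half a unit in the last place, 0.5 × 10⁻ᴺ° = 53034.4/2 × 10⁻ᴺ m.
Need 0.5 × 53034.4 × 10⁻ᴺ ≤ 0.018 → 10⁻ᴺ ≤ 6.788e-07, so N ≥ 6.17.
N = 6 would give 0.0265 m (too coarse); N = 7 gives 0.00265 m ≤ 0.018 m.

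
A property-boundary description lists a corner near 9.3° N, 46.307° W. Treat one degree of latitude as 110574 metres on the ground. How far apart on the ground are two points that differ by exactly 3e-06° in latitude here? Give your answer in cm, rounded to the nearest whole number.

33 cm

3e-06° × 110574 m/° = 0.331722 m.
That is 0.331722 m = 33.172 cm.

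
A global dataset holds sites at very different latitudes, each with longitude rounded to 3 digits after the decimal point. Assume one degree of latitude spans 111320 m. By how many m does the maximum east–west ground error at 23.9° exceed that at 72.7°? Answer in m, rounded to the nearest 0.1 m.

Rounding to 3 decimal places leaves the longitude within ±0.0005° of the true value.
Error at 23.9° = 0.0005° × 111320 × cos 23.9° ≈ 55.66 × 0.9143 = 50.887 m.
Error at 72.7° = 0.0005° × 111320 × cos 72.7° ≈ 55.66 × 0.2974 = 16.552 m.
Difference: 50.887 − 16.552 = 34.335 m.

34.3 m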